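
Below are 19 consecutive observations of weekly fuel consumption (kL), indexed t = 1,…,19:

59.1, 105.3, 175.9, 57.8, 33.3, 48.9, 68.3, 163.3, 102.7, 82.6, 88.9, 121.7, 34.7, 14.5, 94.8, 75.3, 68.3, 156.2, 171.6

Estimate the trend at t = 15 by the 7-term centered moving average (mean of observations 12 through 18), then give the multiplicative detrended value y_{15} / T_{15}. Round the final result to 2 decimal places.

1.17

Trend T_15 = (121.7 + 34.7 + 14.5 + 94.8 + 75.3 + 68.3 + 156.2) / 7 = 565.5/7 = 80.7857
Ratio to trend: 94.8 / 80.7857 = 1.17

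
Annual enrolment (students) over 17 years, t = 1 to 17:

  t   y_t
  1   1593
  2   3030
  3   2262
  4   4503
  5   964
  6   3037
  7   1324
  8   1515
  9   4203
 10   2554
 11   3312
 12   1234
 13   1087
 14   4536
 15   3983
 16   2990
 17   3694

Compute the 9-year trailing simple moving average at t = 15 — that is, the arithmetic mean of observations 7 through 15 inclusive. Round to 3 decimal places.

2638.667

Sum of periods 7–15: 1324 + 1515 + 4203 + 2554 + 3312 + 1234 + 1087 + 4536 + 3983 = 23748
Divide by 9: 23748 / 9 = 2638.667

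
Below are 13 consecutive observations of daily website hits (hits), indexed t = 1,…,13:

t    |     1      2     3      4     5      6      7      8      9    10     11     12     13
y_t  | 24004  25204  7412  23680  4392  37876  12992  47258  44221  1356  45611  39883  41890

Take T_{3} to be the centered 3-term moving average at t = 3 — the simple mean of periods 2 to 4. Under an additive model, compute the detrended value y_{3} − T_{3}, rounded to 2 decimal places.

-11353.33

Trend T_3 = (25204 + 7412 + 23680) / 3 = 56296/3 = 18765.3333
Detrended value: 7412 − 18765.3333 = -11353.33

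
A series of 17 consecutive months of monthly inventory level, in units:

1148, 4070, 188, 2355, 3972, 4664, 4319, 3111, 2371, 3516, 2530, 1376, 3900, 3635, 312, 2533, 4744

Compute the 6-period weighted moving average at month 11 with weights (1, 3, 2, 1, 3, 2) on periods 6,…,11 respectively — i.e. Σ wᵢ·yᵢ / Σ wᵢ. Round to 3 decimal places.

3485.167

Weighted sum: 1·4664 + 3·4319 + 2·3111 + 1·2371 + 3·3516 + 2·2530 = 4664 + 12957 + 6222 + 2371 + 10548 + 5060 = 41822
Weight total: 1 + 3 + 2 + 1 + 3 + 2 = 12
WMA = 41822 / 12 = 3485.167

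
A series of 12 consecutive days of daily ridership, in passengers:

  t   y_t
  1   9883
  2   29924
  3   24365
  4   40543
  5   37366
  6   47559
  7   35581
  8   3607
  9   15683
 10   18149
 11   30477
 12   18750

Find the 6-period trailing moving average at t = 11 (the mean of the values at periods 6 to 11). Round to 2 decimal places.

Sum of periods 6–11: 47559 + 35581 + 3607 + 15683 + 18149 + 30477 = 151056
Divide by 6: 151056 / 6 = 25176.00

25176.00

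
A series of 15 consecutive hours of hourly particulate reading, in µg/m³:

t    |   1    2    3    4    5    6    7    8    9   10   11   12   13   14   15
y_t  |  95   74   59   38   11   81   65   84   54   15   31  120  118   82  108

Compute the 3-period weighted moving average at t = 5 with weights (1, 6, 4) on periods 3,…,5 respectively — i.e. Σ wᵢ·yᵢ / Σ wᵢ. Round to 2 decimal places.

Weighted sum: 1·59 + 6·38 + 4·11 = 59 + 228 + 44 = 331
Weight total: 1 + 6 + 4 = 11
WMA = 331 / 11 = 30.09

30.09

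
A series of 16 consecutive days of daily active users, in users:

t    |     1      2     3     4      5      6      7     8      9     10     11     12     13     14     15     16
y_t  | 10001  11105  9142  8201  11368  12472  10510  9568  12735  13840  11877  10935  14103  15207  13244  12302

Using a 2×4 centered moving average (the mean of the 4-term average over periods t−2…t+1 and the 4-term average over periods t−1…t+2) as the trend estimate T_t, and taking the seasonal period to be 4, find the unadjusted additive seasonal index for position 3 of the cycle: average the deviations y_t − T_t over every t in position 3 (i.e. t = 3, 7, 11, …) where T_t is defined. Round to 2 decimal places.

Season position 3 occurs at t = 3, 7, 11 (where T_t is defined).
t=3: T_3 = 9783.1250; y_3 − T_3 = 9142 − 9783.1250 = -641.1250
t=7: T_7 = 11150.3750; y_7 − T_7 = 10510 − 11150.3750 = -640.3750
t=11: T_11 = 12517.7500; y_11 − T_11 = 11877 − 12517.7500 = -640.7500
Mean deviation: (-641.1250 + -640.3750 + -640.7500) / 3 = -640.75

-640.75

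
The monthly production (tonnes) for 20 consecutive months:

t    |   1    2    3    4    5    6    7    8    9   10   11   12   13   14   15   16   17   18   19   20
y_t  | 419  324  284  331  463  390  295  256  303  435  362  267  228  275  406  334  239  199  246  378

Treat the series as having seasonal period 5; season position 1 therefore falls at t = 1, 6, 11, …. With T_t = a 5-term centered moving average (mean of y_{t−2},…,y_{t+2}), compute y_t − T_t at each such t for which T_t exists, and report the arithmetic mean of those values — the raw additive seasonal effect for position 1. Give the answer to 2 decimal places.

43.13

Season position 1 occurs at t = 6, 11, 16 (where T_t is defined).
t=6: T_6 = 347.0000; y_6 − T_6 = 390 − 347.0000 = 43.0000
t=11: T_11 = 319.0000; y_11 − T_11 = 362 − 319.0000 = 43.0000
t=16: T_16 = 290.6000; y_16 − T_16 = 334 − 290.6000 = 43.4000
Mean deviation: (43.0000 + 43.0000 + 43.4000) / 3 = 43.13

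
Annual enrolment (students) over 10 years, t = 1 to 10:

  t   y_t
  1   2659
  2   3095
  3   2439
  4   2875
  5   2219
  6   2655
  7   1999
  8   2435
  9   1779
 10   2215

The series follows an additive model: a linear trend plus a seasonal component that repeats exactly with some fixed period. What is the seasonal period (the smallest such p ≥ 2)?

First differences y_{t+1} − y_t: 436, -656, 436, -656, 436, -656, …
The difference pattern repeats every 2 terms and not for any smaller step, so p = 2.

2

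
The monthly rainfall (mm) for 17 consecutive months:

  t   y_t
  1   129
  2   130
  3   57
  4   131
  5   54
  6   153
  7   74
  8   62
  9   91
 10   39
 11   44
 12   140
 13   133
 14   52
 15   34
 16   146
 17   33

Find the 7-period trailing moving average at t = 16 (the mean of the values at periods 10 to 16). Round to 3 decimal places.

Sum of periods 10–16: 39 + 44 + 140 + 133 + 52 + 34 + 146 = 588
Divide by 7: 588 / 7 = 84.000

84.000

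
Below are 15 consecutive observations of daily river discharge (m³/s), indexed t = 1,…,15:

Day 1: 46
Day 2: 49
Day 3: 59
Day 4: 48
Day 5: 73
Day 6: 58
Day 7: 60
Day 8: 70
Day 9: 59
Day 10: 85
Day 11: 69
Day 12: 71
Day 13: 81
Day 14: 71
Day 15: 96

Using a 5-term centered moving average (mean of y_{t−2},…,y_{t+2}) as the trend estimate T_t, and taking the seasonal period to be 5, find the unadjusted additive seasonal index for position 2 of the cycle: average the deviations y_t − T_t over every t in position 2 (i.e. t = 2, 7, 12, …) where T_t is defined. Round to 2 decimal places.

Season position 2 occurs at t = 7, 12 (where T_t is defined).
t=7: T_7 = 64.0000; y_7 − T_7 = 60 − 64.0000 = -4.0000
t=12: T_12 = 75.4000; y_12 − T_12 = 71 − 75.4000 = -4.4000
Mean deviation: (-4.0000 + -4.4000) / 2 = -4.20

-4.20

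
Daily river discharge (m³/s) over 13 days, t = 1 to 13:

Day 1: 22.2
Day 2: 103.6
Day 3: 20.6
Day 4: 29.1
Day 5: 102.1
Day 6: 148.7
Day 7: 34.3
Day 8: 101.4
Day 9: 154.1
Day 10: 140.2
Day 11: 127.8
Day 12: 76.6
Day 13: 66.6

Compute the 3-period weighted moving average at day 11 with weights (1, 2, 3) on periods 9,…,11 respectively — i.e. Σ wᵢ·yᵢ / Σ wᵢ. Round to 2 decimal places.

Weighted sum: 1·154.1 + 2·140.2 + 3·127.8 = 154.1 + 280.4 + 383.4 = 817.9
Weight total: 1 + 2 + 3 = 6
WMA = 817.9 / 6 = 136.32

136.32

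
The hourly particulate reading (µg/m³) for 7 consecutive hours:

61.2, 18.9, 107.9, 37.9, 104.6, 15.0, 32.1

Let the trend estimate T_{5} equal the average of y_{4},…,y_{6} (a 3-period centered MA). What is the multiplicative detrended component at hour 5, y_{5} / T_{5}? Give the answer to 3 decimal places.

Trend T_5 = (37.9 + 104.6 + 15.0) / 3 = 157.5/3 = 52.50000
Ratio to trend: 104.6 / 52.50000 = 1.992

1.992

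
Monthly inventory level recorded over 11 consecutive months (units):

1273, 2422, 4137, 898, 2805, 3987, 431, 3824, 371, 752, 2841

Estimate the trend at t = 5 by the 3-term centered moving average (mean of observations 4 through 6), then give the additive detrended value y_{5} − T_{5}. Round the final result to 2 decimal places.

241.67

Trend T_5 = (898 + 2805 + 3987) / 3 = 7690/3 = 2563.3333
Detrended value: 2805 − 2563.3333 = 241.67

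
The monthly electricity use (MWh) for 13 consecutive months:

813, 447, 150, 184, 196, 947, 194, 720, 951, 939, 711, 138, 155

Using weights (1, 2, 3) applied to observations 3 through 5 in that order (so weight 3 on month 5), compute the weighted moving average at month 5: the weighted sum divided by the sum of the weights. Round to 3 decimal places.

184.333

Weighted sum: 1·150 + 2·184 + 3·196 = 150 + 368 + 588 = 1106
Weight total: 1 + 2 + 3 = 6
WMA = 1106 / 6 = 184.333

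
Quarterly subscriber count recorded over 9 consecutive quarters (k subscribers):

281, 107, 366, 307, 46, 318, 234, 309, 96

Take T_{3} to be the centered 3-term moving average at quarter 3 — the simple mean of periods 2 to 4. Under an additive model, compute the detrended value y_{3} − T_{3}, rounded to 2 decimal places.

Trend T_3 = (107 + 366 + 307) / 3 = 780/3 = 260.0000
Detrended value: 366 − 260.0000 = 106.00

106.00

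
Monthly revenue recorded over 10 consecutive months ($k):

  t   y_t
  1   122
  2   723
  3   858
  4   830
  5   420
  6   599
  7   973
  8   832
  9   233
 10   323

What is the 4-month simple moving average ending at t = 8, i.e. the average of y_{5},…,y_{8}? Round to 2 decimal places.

Sum of periods 5–8: 420 + 599 + 973 + 832 = 2824
Divide by 4: 2824 / 4 = 706.00

706.00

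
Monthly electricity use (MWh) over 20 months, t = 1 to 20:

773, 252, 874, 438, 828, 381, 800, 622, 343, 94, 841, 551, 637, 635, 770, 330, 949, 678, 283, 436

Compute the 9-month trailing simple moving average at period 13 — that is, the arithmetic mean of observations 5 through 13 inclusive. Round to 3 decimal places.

Sum of periods 5–13: 828 + 381 + 800 + 622 + 343 + 94 + 841 + 551 + 637 = 5097
Divide by 9: 5097 / 9 = 566.333

566.333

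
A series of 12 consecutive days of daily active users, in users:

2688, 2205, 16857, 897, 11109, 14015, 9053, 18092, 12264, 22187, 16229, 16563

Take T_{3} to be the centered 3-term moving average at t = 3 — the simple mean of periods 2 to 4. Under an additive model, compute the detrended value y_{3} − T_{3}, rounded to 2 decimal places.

10204.00

Trend T_3 = (2205 + 16857 + 897) / 3 = 19959/3 = 6653.0000
Detrended value: 16857 − 6653.0000 = 10204.00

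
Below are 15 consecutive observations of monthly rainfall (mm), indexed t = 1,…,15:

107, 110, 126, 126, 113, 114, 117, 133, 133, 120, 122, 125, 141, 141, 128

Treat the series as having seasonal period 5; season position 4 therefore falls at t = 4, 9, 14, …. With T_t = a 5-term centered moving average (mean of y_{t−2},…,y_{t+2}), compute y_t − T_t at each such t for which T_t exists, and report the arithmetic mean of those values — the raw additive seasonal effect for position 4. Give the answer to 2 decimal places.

Season position 4 occurs at t = 4, 9 (where T_t is defined).
t=4: T_4 = 117.8000; y_4 − T_4 = 126 − 117.8000 = 8.2000
t=9: T_9 = 125.0000; y_9 − T_9 = 133 − 125.0000 = 8.0000
Mean deviation: (8.2000 + 8.0000) / 2 = 8.10

8.10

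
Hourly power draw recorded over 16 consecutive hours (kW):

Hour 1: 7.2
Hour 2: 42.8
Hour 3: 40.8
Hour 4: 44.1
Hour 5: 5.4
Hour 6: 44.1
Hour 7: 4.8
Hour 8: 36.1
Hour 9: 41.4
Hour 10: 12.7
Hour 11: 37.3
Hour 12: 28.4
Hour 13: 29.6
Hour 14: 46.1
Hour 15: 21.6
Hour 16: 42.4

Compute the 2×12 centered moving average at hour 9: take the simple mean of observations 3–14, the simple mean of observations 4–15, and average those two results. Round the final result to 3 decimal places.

30.100

Sum over 3–14: 40.8 + 44.1 + 5.4 + 44.1 + 4.8 + 36.1 + 41.4 + 12.7 + 37.3 + 28.4 + 29.6 + 46.1 = 370.8
Sum over 4–15: 44.1 + 5.4 + 44.1 + 4.8 + 36.1 + 41.4 + 12.7 + 37.3 + 28.4 + 29.6 + 46.1 + 21.6 = 351.6
CMA at t=9 = (370.8 + 351.6) / (2·12) = 722.4 / 24 = 30.100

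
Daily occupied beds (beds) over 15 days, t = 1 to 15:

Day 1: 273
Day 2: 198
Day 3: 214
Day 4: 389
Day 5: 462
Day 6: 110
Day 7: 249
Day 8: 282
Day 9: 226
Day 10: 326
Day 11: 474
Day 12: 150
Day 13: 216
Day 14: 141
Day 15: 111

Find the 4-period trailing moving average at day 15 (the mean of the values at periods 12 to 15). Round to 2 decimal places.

154.50

Sum of periods 12–15: 150 + 216 + 141 + 111 = 618
Divide by 4: 618 / 4 = 154.50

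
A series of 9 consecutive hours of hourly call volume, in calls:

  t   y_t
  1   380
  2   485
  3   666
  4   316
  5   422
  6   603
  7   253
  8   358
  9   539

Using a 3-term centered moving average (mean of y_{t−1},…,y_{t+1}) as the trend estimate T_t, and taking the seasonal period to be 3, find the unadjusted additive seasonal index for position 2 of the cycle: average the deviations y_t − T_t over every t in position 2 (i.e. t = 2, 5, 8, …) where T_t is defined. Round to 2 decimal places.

Season position 2 occurs at t = 2, 5, 8 (where T_t is defined).
t=2: T_2 = 510.3333; y_2 − T_2 = 485 − 510.3333 = -25.3333
t=5: T_5 = 447.0000; y_5 − T_5 = 422 − 447.0000 = -25.0000
t=8: T_8 = 383.3333; y_8 − T_8 = 358 − 383.3333 = -25.3333
Mean deviation: (-25.3333 + -25.0000 + -25.3333) / 3 = -25.22

-25.22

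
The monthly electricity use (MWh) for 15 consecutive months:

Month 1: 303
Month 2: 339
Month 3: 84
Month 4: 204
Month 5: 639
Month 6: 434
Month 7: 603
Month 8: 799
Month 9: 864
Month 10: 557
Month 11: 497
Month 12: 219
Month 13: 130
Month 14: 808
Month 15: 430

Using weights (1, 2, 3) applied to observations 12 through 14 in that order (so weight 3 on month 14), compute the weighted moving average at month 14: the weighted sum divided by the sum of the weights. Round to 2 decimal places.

Weighted sum: 1·219 + 2·130 + 3·808 = 219 + 260 + 2424 = 2903
Weight total: 1 + 2 + 3 = 6
WMA = 2903 / 6 = 483.83

483.83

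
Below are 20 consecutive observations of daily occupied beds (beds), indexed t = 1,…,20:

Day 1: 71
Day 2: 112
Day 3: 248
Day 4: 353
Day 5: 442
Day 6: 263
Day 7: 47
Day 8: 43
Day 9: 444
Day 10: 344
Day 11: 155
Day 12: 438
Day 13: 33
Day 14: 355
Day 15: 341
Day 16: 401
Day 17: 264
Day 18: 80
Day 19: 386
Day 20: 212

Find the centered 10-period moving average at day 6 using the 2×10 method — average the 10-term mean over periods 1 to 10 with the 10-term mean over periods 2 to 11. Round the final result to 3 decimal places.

Sum over 1–10: 71 + 112 + 248 + 353 + 442 + 263 + 47 + 43 + 444 + 344 = 2367
Sum over 2–11: 112 + 248 + 353 + 442 + 263 + 47 + 43 + 444 + 344 + 155 = 2451
CMA at t=6 = (2367 + 2451) / (2·10) = 4818 / 20 = 240.900

240.900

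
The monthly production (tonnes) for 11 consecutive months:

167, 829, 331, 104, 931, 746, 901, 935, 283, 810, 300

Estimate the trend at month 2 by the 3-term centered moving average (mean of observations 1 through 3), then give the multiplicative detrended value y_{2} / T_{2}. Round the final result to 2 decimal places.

1.87

Trend T_2 = (167 + 829 + 331) / 3 = 1327/3 = 442.3333
Ratio to trend: 829 / 442.3333 = 1.87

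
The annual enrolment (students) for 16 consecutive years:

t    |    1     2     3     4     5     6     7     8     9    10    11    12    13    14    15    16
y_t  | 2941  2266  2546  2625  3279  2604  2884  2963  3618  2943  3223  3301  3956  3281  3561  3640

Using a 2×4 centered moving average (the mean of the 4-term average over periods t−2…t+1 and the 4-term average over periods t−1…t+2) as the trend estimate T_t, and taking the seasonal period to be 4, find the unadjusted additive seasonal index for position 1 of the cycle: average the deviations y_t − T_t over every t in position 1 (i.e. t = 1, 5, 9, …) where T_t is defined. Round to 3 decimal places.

473.458

Season position 1 occurs at t = 5, 9, 13 (where T_t is defined).
t=5: T_5 = 2805.75000; y_5 − T_5 = 3279 − 2805.75000 = 473.25000
t=9: T_9 = 3144.37500; y_9 − T_9 = 3618 − 3144.37500 = 473.62500
t=13: T_13 = 3482.50000; y_13 − T_13 = 3956 − 3482.50000 = 473.50000
Mean deviation: (473.25000 + 473.62500 + 473.50000) / 3 = 473.458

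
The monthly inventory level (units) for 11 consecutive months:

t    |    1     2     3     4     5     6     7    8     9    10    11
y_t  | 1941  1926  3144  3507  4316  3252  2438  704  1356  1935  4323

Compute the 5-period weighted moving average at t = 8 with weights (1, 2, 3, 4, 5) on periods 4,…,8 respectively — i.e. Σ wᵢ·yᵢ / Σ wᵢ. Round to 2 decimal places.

Weighted sum: 1·3507 + 2·4316 + 3·3252 + 4·2438 + 5·704 = 3507 + 8632 + 9756 + 9752 + 3520 = 35167
Weight total: 1 + 2 + 3 + 4 + 5 = 15
WMA = 35167 / 15 = 2344.47

2344.47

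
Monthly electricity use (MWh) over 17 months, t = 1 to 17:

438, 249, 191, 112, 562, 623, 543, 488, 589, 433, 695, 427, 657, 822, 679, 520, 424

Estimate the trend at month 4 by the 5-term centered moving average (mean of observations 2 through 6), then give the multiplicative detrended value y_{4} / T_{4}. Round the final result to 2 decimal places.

0.32

Trend T_4 = (249 + 191 + 112 + 562 + 623) / 5 = 1737/5 = 347.4000
Ratio to trend: 112 / 347.4000 = 0.32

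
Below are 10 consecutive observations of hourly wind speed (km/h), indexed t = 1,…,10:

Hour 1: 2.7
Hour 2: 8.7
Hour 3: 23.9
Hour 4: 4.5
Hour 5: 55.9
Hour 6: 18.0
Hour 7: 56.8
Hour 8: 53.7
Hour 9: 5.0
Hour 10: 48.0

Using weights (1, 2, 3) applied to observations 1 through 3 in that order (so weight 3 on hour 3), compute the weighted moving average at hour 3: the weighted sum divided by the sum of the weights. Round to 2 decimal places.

Weighted sum: 1·2.7 + 2·8.7 + 3·23.9 = 2.7 + 17.4 + 71.7 = 91.8
Weight total: 1 + 2 + 3 = 6
WMA = 91.8 / 6 = 15.30

15.30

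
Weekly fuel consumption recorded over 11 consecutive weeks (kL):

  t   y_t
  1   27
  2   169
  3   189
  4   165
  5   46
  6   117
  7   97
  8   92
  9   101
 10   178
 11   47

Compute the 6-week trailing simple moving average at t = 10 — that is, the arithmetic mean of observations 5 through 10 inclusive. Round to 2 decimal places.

105.17

Sum of periods 5–10: 46 + 117 + 97 + 92 + 101 + 178 = 631
Divide by 6: 631 / 6 = 105.17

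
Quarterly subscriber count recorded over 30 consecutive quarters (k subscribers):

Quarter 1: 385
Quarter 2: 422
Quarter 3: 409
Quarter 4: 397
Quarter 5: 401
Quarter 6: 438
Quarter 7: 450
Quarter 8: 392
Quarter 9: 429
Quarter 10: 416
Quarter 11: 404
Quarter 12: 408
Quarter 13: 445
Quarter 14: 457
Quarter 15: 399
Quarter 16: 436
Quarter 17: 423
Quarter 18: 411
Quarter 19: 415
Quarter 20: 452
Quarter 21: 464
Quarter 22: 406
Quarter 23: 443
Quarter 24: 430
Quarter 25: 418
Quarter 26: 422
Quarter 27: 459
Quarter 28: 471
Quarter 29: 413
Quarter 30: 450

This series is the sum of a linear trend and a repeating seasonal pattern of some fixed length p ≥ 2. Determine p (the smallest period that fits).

7

First differences y_{t+1} − y_t: 37, -13, -12, 4, 37, 12, -58, 37, -13, -12, 4, 37, 12, -58, 37, -13, …
The difference pattern repeats every 7 terms and not for any smaller step, so p = 7.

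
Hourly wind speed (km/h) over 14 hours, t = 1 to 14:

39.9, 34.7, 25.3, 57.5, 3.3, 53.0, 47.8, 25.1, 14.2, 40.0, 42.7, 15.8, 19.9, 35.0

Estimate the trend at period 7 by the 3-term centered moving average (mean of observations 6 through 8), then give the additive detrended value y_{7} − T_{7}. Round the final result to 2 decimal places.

Trend T_7 = (53.0 + 47.8 + 25.1) / 3 = 125.9/3 = 41.9667
Detrended value: 47.8 − 41.9667 = 5.83

5.83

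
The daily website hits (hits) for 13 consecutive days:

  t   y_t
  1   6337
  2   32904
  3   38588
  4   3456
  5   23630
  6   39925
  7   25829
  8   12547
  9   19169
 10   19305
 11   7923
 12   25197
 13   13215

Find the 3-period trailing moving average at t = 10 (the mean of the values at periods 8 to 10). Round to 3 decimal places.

17007.000

Sum of periods 8–10: 12547 + 19169 + 19305 = 51021
Divide by 3: 51021 / 3 = 17007.000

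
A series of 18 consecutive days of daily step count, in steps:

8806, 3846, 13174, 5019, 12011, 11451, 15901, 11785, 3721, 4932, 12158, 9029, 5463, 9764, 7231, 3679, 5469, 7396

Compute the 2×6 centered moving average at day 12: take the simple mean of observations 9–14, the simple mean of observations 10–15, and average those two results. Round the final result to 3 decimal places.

Sum over 9–14: 3721 + 4932 + 12158 + 9029 + 5463 + 9764 = 45067
Sum over 10–15: 4932 + 12158 + 9029 + 5463 + 9764 + 7231 = 48577
CMA at t=12 = (45067 + 48577) / (2·6) = 93644 / 12 = 7803.667

7803.667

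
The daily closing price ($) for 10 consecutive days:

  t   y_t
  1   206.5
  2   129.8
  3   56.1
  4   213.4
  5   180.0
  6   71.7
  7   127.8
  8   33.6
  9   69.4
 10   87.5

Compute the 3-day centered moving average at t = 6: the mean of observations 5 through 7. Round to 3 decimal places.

126.500

Sum of periods 5–7: 180.0 + 71.7 + 127.8 = 379.5
Divide by 3: 379.5 / 3 = 126.500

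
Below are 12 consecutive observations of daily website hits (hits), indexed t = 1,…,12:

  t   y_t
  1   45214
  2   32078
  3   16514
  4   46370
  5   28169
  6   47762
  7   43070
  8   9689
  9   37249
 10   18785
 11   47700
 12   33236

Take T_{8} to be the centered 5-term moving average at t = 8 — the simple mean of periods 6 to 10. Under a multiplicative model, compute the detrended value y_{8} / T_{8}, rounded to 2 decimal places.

Trend T_8 = (47762 + 43070 + 9689 + 37249 + 18785) / 5 = 156555/5 = 31311.0000
Ratio to trend: 9689 / 31311.0000 = 0.31

0.31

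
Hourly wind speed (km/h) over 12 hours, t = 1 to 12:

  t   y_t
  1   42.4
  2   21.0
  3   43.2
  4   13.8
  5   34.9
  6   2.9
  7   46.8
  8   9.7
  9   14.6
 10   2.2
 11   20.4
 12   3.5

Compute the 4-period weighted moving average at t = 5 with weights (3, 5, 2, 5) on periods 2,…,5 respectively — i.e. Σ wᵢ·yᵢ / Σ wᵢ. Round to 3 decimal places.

Weighted sum: 3·21.0 + 5·43.2 + 2·13.8 + 5·34.9 = 63.0 + 216.0 + 27.6 + 174.5 = 481.1
Weight total: 3 + 5 + 2 + 5 = 15
WMA = 481.1 / 15 = 32.073

32.073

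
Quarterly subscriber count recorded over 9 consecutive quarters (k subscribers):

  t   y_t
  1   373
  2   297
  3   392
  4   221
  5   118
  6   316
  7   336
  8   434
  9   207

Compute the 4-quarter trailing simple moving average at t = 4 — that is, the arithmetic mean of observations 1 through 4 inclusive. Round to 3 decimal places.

320.750

Sum of periods 1–4: 373 + 297 + 392 + 221 = 1283
Divide by 4: 1283 / 4 = 320.750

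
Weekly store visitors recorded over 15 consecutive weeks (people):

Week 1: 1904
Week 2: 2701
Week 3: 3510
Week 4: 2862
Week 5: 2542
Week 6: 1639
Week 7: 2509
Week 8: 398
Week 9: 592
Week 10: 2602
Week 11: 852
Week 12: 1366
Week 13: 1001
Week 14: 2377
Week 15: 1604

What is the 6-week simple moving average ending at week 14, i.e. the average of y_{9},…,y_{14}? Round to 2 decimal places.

Sum of periods 9–14: 592 + 2602 + 852 + 1366 + 1001 + 2377 = 8790
Divide by 6: 8790 / 6 = 1465.00

1465.00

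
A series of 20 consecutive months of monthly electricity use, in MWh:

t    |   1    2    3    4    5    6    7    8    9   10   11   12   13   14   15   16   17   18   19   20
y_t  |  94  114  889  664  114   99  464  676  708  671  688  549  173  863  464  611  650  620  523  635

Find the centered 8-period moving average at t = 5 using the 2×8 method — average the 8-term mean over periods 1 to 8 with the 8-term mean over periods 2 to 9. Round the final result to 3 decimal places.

427.625

Sum over 1–8: 94 + 114 + 889 + 664 + 114 + 99 + 464 + 676 = 3114
Sum over 2–9: 114 + 889 + 664 + 114 + 99 + 464 + 676 + 708 = 3728
CMA at t=5 = (3114 + 3728) / (2·8) = 6842 / 16 = 427.625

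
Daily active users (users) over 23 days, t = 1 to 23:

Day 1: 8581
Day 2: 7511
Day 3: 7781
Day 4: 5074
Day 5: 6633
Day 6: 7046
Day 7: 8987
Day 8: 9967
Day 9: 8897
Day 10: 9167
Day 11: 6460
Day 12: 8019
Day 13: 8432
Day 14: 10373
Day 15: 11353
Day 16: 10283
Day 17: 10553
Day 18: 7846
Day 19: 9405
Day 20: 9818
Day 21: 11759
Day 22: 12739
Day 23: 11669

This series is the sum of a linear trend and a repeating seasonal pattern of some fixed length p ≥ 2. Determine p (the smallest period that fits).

7

First differences y_{t+1} − y_t: -1070, 270, -2707, 1559, 413, 1941, 980, -1070, 270, -2707, 1559, 413, 1941, 980, -1070, 270, …
The difference pattern repeats every 7 terms and not for any smaller step, so p = 7.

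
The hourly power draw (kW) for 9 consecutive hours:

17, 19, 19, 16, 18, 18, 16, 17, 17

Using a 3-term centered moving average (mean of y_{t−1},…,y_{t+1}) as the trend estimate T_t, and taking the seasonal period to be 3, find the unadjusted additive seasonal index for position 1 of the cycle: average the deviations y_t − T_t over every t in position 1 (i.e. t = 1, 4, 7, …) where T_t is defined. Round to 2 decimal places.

-1.33

Season position 1 occurs at t = 4, 7 (where T_t is defined).
t=4: T_4 = 17.6667; y_4 − T_4 = 16 − 17.6667 = -1.6667
t=7: T_7 = 17.0000; y_7 − T_7 = 16 − 17.0000 = -1.0000
Mean deviation: (-1.6667 + -1.0000) / 2 = -1.33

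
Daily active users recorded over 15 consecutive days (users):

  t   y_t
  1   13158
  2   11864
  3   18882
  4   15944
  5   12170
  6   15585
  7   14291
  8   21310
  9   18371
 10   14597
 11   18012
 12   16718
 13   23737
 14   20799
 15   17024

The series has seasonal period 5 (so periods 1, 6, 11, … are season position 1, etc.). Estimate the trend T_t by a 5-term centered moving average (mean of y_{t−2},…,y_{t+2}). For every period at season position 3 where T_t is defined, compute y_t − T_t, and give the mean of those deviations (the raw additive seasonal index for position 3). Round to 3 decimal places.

Season position 3 occurs at t = 3, 8, 13 (where T_t is defined).
t=3: T_3 = 14403.60000; y_3 − T_3 = 18882 − 14403.60000 = 4478.40000
t=8: T_8 = 16830.80000; y_8 − T_8 = 21310 − 16830.80000 = 4479.20000
t=13: T_13 = 19258.00000; y_13 − T_13 = 23737 − 19258.00000 = 4479.00000
Mean deviation: (4478.40000 + 4479.20000 + 4479.00000) / 3 = 4478.867

4478.867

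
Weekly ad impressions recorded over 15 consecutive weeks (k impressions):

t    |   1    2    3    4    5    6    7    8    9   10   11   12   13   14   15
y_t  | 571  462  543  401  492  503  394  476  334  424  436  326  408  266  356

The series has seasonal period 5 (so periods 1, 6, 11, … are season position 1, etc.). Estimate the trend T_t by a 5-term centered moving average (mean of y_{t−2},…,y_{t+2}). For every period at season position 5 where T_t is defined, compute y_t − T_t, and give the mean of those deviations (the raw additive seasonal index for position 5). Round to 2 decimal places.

Season position 5 occurs at t = 5, 10 (where T_t is defined).
t=5: T_5 = 466.6000; y_5 − T_5 = 492 − 466.6000 = 25.4000
t=10: T_10 = 399.2000; y_10 − T_10 = 424 − 399.2000 = 24.8000
Mean deviation: (25.4000 + 24.8000) / 2 = 25.10

25.10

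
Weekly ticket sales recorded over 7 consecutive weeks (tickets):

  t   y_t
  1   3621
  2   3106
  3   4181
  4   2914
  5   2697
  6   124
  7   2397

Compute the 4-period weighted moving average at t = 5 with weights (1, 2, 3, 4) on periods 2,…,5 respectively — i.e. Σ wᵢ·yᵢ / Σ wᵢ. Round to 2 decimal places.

Weighted sum: 1·3106 + 2·4181 + 3·2914 + 4·2697 = 3106 + 8362 + 8742 + 10788 = 30998
Weight total: 1 + 2 + 3 + 4 = 10
WMA = 30998 / 10 = 3099.80

3099.80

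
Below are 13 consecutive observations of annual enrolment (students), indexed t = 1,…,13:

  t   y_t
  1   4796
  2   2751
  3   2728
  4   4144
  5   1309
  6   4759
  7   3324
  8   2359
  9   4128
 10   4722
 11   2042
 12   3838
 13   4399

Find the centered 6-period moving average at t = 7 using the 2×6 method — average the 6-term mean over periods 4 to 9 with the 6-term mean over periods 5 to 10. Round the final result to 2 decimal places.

3385.33

Sum over 4–9: 4144 + 1309 + 4759 + 3324 + 2359 + 4128 = 20023
Sum over 5–10: 1309 + 4759 + 3324 + 2359 + 4128 + 4722 = 20601
CMA at t=7 = (20023 + 20601) / (2·6) = 40624 / 12 = 3385.33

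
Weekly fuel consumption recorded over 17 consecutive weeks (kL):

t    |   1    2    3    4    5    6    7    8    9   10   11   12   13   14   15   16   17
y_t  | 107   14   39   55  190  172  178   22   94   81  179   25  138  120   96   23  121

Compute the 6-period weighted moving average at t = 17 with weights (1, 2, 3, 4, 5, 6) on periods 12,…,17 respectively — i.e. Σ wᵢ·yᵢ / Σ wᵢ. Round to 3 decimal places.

Weighted sum: 1·25 + 2·138 + 3·120 + 4·96 + 5·23 + 6·121 = 25 + 276 + 360 + 384 + 115 + 726 = 1886
Weight total: 1 + 2 + 3 + 4 + 5 + 6 = 21
WMA = 1886 / 21 = 89.810

89.810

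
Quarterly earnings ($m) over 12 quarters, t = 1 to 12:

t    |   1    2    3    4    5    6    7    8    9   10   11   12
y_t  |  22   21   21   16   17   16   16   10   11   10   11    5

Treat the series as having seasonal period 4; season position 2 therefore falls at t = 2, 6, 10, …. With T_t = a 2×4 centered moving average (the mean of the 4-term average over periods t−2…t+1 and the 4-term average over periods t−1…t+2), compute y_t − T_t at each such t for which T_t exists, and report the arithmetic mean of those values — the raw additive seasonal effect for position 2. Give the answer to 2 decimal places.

Season position 2 occurs at t = 6, 10 (where T_t is defined).
t=6: T_6 = 15.5000; y_6 − T_6 = 16 − 15.5000 = 0.5000
t=10: T_10 = 9.8750; y_10 − T_10 = 10 − 9.8750 = 0.1250
Mean deviation: (0.5000 + 0.1250) / 2 = 0.31

0.31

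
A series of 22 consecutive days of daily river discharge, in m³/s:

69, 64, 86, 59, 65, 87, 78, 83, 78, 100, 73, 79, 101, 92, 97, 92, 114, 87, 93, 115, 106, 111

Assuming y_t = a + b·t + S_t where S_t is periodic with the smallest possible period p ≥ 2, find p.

7

First differences y_{t+1} − y_t: -5, 22, -27, 6, 22, -9, 5, -5, 22, -27, 6, 22, -9, 5, -5, 22, …
The difference pattern repeats every 7 terms and not for any smaller step, so p = 7.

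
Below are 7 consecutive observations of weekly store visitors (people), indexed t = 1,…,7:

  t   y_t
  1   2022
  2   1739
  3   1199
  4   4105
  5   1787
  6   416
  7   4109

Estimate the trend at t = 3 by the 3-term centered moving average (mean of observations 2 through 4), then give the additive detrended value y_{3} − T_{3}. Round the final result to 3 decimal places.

-1148.667

Trend T_3 = (1739 + 1199 + 4105) / 3 = 7043/3 = 2347.66667
Detrended value: 1199 − 2347.66667 = -1148.667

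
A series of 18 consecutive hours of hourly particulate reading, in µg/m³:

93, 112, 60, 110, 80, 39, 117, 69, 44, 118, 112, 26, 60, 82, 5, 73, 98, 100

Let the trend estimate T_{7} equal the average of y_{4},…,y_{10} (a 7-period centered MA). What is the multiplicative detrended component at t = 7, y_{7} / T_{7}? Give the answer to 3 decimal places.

1.419

Trend T_7 = (110 + 80 + 39 + 117 + 69 + 44 + 118) / 7 = 577/7 = 82.42857
Ratio to trend: 117 / 82.42857 = 1.419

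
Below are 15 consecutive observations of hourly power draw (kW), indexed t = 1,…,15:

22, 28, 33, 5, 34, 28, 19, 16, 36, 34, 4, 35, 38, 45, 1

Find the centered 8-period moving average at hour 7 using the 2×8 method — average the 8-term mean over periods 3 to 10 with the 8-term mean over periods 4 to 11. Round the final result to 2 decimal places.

23.81

Sum over 3–10: 33 + 5 + 34 + 28 + 19 + 16 + 36 + 34 = 205
Sum over 4–11: 5 + 34 + 28 + 19 + 16 + 36 + 34 + 4 = 176
CMA at t=7 = (205 + 176) / (2·8) = 381 / 16 = 23.81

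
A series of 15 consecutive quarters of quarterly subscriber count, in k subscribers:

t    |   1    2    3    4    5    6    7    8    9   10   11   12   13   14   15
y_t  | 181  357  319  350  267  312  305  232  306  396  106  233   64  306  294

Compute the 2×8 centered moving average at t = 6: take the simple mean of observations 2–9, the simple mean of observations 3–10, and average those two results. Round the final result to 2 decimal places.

Sum over 2–9: 357 + 319 + 350 + 267 + 312 + 305 + 232 + 306 = 2448
Sum over 3–10: 319 + 350 + 267 + 312 + 305 + 232 + 306 + 396 = 2487
CMA at t=6 = (2448 + 2487) / (2·8) = 4935 / 16 = 308.44

308.44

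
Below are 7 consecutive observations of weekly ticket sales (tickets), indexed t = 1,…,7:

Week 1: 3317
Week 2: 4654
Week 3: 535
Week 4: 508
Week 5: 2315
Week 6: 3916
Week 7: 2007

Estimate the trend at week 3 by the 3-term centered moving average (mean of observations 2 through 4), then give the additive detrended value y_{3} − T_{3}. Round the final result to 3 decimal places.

-1364.000

Trend T_3 = (4654 + 535 + 508) / 3 = 5697/3 = 1899.00000
Detrended value: 535 − 1899.00000 = -1364.000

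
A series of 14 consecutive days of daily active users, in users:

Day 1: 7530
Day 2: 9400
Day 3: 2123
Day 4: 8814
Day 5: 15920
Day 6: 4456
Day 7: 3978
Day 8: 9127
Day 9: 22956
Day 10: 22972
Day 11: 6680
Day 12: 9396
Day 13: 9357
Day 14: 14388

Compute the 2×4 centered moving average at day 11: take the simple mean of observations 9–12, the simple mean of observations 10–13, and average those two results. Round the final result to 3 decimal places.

Sum over 9–12: 22956 + 22972 + 6680 + 9396 = 62004
Sum over 10–13: 22972 + 6680 + 9396 + 9357 = 48405
CMA at t=11 = (62004 + 48405) / (2·4) = 110409 / 8 = 13801.125

13801.125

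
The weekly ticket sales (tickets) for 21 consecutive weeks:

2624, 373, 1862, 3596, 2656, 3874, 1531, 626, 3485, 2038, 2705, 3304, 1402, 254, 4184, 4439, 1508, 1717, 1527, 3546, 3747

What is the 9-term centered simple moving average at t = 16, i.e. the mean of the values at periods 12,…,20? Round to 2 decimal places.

2431.22

Sum of periods 12–20: 3304 + 1402 + 254 + 4184 + 4439 + 1508 + 1717 + 1527 + 3546 = 21881
Divide by 9: 21881 / 9 = 2431.22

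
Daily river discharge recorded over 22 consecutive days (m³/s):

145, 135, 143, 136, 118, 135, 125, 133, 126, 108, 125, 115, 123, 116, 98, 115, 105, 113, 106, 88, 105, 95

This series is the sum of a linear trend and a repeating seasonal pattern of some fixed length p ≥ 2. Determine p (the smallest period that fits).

First differences y_{t+1} − y_t: -10, 8, -7, -18, 17, -10, 8, -7, -18, 17, -10, 8, …
The difference pattern repeats every 5 terms and not for any smaller step, so p = 5.

5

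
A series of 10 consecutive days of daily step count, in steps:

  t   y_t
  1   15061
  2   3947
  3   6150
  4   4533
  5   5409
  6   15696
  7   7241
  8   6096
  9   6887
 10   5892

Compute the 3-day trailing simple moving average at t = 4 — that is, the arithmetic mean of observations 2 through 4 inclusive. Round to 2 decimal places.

Sum of periods 2–4: 3947 + 6150 + 4533 = 14630
Divide by 3: 14630 / 3 = 4876.67

4876.67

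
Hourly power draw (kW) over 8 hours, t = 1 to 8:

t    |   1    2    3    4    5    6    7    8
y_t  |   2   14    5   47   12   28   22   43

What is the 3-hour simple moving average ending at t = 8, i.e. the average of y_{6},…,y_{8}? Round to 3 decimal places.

Sum of periods 6–8: 28 + 22 + 43 = 93
Divide by 3: 93 / 3 = 31.000

31.000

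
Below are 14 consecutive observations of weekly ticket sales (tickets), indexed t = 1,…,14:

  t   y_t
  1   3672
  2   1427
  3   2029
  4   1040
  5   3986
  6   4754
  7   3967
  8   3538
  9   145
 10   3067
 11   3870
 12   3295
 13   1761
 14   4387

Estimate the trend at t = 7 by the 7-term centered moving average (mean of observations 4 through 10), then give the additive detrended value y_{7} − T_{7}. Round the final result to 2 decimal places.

1038.86

Trend T_7 = (1040 + 3986 + 4754 + 3967 + 3538 + 145 + 3067) / 7 = 20497/7 = 2928.1429
Detrended value: 3967 − 2928.1429 = 1038.86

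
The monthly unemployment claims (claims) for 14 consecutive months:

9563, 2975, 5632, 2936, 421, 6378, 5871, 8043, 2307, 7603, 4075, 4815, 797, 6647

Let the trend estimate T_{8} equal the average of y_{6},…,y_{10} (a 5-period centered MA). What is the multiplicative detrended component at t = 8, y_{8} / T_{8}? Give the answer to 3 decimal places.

Trend T_8 = (6378 + 5871 + 8043 + 2307 + 7603) / 5 = 30202/5 = 6040.40000
Ratio to trend: 8043 / 6040.40000 = 1.332

1.332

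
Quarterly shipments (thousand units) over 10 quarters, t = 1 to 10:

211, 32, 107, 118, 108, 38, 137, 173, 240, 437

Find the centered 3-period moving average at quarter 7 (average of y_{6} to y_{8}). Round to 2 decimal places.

116.00

Sum of periods 6–8: 38 + 137 + 173 = 348
Divide by 3: 348 / 3 = 116.00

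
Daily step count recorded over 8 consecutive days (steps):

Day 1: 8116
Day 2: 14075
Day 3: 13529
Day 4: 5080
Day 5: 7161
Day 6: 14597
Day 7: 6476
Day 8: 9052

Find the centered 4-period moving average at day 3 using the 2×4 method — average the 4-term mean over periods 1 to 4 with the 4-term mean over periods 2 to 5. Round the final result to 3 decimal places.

10080.625

Sum over 1–4: 8116 + 14075 + 13529 + 5080 = 40800
Sum over 2–5: 14075 + 13529 + 5080 + 7161 = 39845
CMA at t=3 = (40800 + 39845) / (2·4) = 80645 / 8 = 10080.625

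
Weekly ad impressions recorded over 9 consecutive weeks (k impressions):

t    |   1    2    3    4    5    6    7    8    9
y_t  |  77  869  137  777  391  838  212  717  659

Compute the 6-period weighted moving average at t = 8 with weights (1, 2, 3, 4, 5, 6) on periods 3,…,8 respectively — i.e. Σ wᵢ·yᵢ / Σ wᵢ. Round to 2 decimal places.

Weighted sum: 1·137 + 2·777 + 3·391 + 4·838 + 5·212 + 6·717 = 137 + 1554 + 1173 + 3352 + 1060 + 4302 = 11578
Weight total: 1 + 2 + 3 + 4 + 5 + 6 = 21
WMA = 11578 / 21 = 551.33

551.33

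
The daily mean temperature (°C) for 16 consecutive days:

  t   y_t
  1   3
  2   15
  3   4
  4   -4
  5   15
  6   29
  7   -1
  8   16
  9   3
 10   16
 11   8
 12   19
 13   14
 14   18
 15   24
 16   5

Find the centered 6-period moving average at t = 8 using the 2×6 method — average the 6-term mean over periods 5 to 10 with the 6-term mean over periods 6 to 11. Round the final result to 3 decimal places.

Sum over 5–10: 15 + 29 + (-1) + 16 + 3 + 16 = 78
Sum over 6–11: 29 + (-1) + 16 + 3 + 16 + 8 = 71
CMA at t=8 = (78 + 71) / (2·6) = 149 / 12 = 12.417

12.417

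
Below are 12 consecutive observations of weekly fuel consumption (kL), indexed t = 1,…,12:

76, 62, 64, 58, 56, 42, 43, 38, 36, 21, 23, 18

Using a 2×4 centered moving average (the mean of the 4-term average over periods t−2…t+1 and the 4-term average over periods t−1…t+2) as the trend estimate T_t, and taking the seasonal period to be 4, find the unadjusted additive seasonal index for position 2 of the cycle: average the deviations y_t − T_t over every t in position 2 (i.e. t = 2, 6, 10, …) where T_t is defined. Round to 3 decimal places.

-5.625

Season position 2 occurs at t = 6, 10 (where T_t is defined).
t=6: T_6 = 47.25000; y_6 − T_6 = 42 − 47.25000 = -5.25000
t=10: T_10 = 27.00000; y_10 − T_10 = 21 − 27.00000 = -6.00000
Mean deviation: (-5.25000 + -6.00000) / 2 = -5.625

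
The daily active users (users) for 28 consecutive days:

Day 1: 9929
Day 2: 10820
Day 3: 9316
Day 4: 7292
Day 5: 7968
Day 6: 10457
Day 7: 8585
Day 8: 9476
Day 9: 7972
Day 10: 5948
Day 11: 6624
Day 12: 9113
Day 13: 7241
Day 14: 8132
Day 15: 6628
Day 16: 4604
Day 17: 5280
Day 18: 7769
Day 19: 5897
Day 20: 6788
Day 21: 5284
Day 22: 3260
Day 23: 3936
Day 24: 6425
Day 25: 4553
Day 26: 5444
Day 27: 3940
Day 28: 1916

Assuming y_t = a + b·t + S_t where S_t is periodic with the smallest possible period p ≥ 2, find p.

First differences y_{t+1} − y_t: 891, -1504, -2024, 676, 2489, -1872, 891, -1504, -2024, 676, 2489, -1872, 891, -1504, …
The difference pattern repeats every 6 terms and not for any smaller step, so p = 6.

6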